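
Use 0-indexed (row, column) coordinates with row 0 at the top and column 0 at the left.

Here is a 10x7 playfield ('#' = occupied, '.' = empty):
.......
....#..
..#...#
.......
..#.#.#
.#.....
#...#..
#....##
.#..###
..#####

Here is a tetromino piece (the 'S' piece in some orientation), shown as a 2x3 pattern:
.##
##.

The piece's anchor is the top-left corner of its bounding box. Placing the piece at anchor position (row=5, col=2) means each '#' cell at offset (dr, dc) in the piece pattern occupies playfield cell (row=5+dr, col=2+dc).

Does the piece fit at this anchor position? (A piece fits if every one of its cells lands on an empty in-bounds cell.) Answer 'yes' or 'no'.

Answer: yes

Derivation:
Check each piece cell at anchor (5, 2):
  offset (0,1) -> (5,3): empty -> OK
  offset (0,2) -> (5,4): empty -> OK
  offset (1,0) -> (6,2): empty -> OK
  offset (1,1) -> (6,3): empty -> OK
All cells valid: yes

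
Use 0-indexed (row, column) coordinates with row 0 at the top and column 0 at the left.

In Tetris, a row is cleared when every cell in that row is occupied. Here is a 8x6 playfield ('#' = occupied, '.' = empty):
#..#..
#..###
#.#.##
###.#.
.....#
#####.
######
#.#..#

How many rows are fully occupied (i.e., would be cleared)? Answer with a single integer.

Check each row:
  row 0: 4 empty cells -> not full
  row 1: 2 empty cells -> not full
  row 2: 2 empty cells -> not full
  row 3: 2 empty cells -> not full
  row 4: 5 empty cells -> not full
  row 5: 1 empty cell -> not full
  row 6: 0 empty cells -> FULL (clear)
  row 7: 3 empty cells -> not full
Total rows cleared: 1

Answer: 1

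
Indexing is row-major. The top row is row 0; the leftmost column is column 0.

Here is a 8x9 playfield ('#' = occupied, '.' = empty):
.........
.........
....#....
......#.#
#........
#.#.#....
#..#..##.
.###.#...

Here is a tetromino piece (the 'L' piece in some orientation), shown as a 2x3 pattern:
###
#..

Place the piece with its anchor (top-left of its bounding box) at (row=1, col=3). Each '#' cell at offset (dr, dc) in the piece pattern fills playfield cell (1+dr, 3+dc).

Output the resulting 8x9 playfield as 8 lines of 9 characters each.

Answer: .........
...###...
...##....
......#.#
#........
#.#.#....
#..#..##.
.###.#...

Derivation:
Fill (1+0,3+0) = (1,3)
Fill (1+0,3+1) = (1,4)
Fill (1+0,3+2) = (1,5)
Fill (1+1,3+0) = (2,3)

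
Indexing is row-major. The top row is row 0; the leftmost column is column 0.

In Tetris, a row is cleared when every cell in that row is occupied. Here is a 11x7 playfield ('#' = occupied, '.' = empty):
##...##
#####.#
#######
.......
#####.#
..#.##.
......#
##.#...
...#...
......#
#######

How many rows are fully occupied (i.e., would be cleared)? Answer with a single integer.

Check each row:
  row 0: 3 empty cells -> not full
  row 1: 1 empty cell -> not full
  row 2: 0 empty cells -> FULL (clear)
  row 3: 7 empty cells -> not full
  row 4: 1 empty cell -> not full
  row 5: 4 empty cells -> not full
  row 6: 6 empty cells -> not full
  row 7: 4 empty cells -> not full
  row 8: 6 empty cells -> not full
  row 9: 6 empty cells -> not full
  row 10: 0 empty cells -> FULL (clear)
Total rows cleared: 2

Answer: 2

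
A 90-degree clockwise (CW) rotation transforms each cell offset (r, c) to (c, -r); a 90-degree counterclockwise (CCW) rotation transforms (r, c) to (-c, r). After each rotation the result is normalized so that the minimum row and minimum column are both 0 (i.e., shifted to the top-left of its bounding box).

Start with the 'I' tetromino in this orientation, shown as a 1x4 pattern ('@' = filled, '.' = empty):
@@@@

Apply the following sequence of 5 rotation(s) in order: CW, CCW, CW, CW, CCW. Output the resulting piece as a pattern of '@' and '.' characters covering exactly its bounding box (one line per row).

Answer: @
@
@
@

Derivation:
Start:
@@@@
After rotation 1 (CW):
@
@
@
@
After rotation 2 (CCW):
@@@@
After rotation 3 (CW):
@
@
@
@
After rotation 4 (CW):
@@@@
After rotation 5 (CCW):
@
@
@
@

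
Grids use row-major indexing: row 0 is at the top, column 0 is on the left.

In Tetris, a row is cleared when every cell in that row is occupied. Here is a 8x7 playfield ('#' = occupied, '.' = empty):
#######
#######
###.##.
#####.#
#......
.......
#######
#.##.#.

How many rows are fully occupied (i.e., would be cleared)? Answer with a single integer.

Check each row:
  row 0: 0 empty cells -> FULL (clear)
  row 1: 0 empty cells -> FULL (clear)
  row 2: 2 empty cells -> not full
  row 3: 1 empty cell -> not full
  row 4: 6 empty cells -> not full
  row 5: 7 empty cells -> not full
  row 6: 0 empty cells -> FULL (clear)
  row 7: 3 empty cells -> not full
Total rows cleared: 3

Answer: 3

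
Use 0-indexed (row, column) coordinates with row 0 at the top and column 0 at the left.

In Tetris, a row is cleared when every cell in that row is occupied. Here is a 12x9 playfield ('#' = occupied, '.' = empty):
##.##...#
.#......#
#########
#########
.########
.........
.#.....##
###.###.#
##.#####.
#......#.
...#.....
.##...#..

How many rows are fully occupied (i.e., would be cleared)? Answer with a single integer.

Check each row:
  row 0: 4 empty cells -> not full
  row 1: 7 empty cells -> not full
  row 2: 0 empty cells -> FULL (clear)
  row 3: 0 empty cells -> FULL (clear)
  row 4: 1 empty cell -> not full
  row 5: 9 empty cells -> not full
  row 6: 6 empty cells -> not full
  row 7: 2 empty cells -> not full
  row 8: 2 empty cells -> not full
  row 9: 7 empty cells -> not full
  row 10: 8 empty cells -> not full
  row 11: 6 empty cells -> not full
Total rows cleared: 2

Answer: 2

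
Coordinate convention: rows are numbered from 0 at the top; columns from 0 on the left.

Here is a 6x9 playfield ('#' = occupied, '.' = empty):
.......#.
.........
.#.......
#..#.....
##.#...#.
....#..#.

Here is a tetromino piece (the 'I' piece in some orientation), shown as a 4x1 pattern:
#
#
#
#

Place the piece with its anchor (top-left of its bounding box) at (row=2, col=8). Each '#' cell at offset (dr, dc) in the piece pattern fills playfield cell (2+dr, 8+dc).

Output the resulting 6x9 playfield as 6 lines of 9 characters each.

Fill (2+0,8+0) = (2,8)
Fill (2+1,8+0) = (3,8)
Fill (2+2,8+0) = (4,8)
Fill (2+3,8+0) = (5,8)

Answer: .......#.
.........
.#......#
#..#....#
##.#...##
....#..##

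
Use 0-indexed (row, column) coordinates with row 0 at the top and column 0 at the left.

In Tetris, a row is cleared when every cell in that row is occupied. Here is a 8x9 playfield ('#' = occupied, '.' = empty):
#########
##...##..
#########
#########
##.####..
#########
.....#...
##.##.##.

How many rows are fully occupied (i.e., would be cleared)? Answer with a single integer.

Check each row:
  row 0: 0 empty cells -> FULL (clear)
  row 1: 5 empty cells -> not full
  row 2: 0 empty cells -> FULL (clear)
  row 3: 0 empty cells -> FULL (clear)
  row 4: 3 empty cells -> not full
  row 5: 0 empty cells -> FULL (clear)
  row 6: 8 empty cells -> not full
  row 7: 3 empty cells -> not full
Total rows cleared: 4

Answer: 4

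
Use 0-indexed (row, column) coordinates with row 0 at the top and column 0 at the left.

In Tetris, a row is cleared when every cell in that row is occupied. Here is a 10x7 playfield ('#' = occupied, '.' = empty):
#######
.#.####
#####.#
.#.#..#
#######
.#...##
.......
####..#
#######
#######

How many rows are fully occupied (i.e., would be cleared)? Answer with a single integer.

Answer: 4

Derivation:
Check each row:
  row 0: 0 empty cells -> FULL (clear)
  row 1: 2 empty cells -> not full
  row 2: 1 empty cell -> not full
  row 3: 4 empty cells -> not full
  row 4: 0 empty cells -> FULL (clear)
  row 5: 4 empty cells -> not full
  row 6: 7 empty cells -> not full
  row 7: 2 empty cells -> not full
  row 8: 0 empty cells -> FULL (clear)
  row 9: 0 empty cells -> FULL (clear)
Total rows cleared: 4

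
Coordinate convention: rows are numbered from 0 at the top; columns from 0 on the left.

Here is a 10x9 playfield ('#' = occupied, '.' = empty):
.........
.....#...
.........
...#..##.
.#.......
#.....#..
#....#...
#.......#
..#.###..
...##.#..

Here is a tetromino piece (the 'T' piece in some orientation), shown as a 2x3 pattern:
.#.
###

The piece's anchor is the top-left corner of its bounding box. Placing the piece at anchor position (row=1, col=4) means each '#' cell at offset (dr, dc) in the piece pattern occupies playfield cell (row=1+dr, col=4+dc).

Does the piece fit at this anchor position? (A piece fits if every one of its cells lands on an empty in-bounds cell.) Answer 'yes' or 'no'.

Answer: no

Derivation:
Check each piece cell at anchor (1, 4):
  offset (0,1) -> (1,5): occupied ('#') -> FAIL
  offset (1,0) -> (2,4): empty -> OK
  offset (1,1) -> (2,5): empty -> OK
  offset (1,2) -> (2,6): empty -> OK
All cells valid: no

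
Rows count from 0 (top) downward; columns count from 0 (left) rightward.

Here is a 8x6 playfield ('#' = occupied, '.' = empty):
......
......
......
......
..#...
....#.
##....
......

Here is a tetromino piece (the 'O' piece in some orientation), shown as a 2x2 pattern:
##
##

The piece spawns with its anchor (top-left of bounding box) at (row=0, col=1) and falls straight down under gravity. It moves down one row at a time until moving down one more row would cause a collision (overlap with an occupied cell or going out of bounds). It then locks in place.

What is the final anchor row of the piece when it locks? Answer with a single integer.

Spawn at (row=0, col=1). Try each row:
  row 0: fits
  row 1: fits
  row 2: fits
  row 3: blocked -> lock at row 2

Answer: 2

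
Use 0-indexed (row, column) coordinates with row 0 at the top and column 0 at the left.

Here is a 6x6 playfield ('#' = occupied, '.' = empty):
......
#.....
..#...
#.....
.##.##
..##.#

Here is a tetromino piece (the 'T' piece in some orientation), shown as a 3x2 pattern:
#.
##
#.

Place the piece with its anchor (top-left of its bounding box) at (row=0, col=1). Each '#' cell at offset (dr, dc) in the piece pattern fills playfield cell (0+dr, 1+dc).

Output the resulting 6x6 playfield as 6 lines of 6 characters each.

Answer: .#....
###...
.##...
#.....
.##.##
..##.#

Derivation:
Fill (0+0,1+0) = (0,1)
Fill (0+1,1+0) = (1,1)
Fill (0+1,1+1) = (1,2)
Fill (0+2,1+0) = (2,1)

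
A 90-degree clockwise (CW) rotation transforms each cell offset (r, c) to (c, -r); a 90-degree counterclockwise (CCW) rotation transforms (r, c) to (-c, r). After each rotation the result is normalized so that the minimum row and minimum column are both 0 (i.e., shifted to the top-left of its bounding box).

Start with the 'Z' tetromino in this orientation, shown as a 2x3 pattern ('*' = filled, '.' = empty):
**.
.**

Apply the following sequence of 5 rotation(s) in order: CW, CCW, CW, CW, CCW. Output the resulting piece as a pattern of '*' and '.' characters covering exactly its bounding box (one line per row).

Start:
**.
.**
After rotation 1 (CW):
.*
**
*.
After rotation 2 (CCW):
**.
.**
After rotation 3 (CW):
.*
**
*.
After rotation 4 (CW):
**.
.**
After rotation 5 (CCW):
.*
**
*.

Answer: .*
**
*.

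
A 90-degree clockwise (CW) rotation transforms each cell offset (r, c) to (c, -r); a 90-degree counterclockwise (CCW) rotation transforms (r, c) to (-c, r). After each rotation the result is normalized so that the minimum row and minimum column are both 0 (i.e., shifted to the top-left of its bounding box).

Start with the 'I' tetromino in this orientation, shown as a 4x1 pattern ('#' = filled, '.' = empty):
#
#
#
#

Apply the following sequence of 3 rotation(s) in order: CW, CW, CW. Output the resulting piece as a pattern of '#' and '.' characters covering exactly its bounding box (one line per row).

Start:
#
#
#
#
After rotation 1 (CW):
####
After rotation 2 (CW):
#
#
#
#
After rotation 3 (CW):
####

Answer: ####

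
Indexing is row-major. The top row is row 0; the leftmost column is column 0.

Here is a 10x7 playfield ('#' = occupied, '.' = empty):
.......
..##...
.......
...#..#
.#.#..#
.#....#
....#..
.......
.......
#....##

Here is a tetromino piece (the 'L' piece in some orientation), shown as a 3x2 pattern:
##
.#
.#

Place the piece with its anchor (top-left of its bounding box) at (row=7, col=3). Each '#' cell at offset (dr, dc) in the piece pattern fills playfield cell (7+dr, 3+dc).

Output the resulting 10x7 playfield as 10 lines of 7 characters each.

Answer: .......
..##...
.......
...#..#
.#.#..#
.#....#
....#..
...##..
....#..
#...###

Derivation:
Fill (7+0,3+0) = (7,3)
Fill (7+0,3+1) = (7,4)
Fill (7+1,3+1) = (8,4)
Fill (7+2,3+1) = (9,4)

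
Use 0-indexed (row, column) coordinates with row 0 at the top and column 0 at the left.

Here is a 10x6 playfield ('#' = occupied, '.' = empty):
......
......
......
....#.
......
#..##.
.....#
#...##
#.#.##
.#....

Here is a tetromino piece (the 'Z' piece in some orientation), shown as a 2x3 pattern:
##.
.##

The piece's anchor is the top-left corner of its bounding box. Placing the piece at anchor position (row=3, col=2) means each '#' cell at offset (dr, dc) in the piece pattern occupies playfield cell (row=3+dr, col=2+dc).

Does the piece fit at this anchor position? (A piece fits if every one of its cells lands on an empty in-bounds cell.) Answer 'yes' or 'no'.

Answer: yes

Derivation:
Check each piece cell at anchor (3, 2):
  offset (0,0) -> (3,2): empty -> OK
  offset (0,1) -> (3,3): empty -> OK
  offset (1,1) -> (4,3): empty -> OK
  offset (1,2) -> (4,4): empty -> OK
All cells valid: yes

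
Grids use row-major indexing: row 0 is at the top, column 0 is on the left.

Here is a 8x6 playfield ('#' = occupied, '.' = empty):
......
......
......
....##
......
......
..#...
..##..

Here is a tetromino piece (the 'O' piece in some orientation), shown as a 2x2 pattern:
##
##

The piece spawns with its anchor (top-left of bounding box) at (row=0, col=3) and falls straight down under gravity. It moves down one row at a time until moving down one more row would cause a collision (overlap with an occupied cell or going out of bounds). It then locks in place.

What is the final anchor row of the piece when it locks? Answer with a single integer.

Answer: 1

Derivation:
Spawn at (row=0, col=3). Try each row:
  row 0: fits
  row 1: fits
  row 2: blocked -> lock at row 1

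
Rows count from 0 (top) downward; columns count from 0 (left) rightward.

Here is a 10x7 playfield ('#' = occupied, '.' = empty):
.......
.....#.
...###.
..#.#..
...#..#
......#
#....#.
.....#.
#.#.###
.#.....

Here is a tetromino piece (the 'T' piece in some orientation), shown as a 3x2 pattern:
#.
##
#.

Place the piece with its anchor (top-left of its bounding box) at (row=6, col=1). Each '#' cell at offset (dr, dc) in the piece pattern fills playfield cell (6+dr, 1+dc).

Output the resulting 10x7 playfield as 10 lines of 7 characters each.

Answer: .......
.....#.
...###.
..#.#..
...#..#
......#
##...#.
.##..#.
###.###
.#.....

Derivation:
Fill (6+0,1+0) = (6,1)
Fill (6+1,1+0) = (7,1)
Fill (6+1,1+1) = (7,2)
Fill (6+2,1+0) = (8,1)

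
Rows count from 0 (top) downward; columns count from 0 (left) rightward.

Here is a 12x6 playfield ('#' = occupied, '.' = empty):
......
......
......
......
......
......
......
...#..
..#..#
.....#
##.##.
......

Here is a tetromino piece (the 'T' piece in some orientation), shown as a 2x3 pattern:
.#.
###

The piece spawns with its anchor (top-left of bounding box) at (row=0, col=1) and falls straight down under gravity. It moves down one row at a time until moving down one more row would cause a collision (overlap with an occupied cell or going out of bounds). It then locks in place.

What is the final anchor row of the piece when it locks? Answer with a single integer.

Spawn at (row=0, col=1). Try each row:
  row 0: fits
  row 1: fits
  row 2: fits
  row 3: fits
  row 4: fits
  row 5: fits
  row 6: blocked -> lock at row 5

Answer: 5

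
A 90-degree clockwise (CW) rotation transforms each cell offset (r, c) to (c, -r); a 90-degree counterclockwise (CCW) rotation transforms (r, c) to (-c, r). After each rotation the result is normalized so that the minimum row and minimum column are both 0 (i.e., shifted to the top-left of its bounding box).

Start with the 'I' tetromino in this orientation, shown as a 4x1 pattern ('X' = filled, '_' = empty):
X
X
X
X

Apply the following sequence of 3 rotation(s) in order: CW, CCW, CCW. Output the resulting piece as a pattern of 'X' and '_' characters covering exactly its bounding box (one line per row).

Answer: XXXX

Derivation:
Start:
X
X
X
X
After rotation 1 (CW):
XXXX
After rotation 2 (CCW):
X
X
X
X
After rotation 3 (CCW):
XXXX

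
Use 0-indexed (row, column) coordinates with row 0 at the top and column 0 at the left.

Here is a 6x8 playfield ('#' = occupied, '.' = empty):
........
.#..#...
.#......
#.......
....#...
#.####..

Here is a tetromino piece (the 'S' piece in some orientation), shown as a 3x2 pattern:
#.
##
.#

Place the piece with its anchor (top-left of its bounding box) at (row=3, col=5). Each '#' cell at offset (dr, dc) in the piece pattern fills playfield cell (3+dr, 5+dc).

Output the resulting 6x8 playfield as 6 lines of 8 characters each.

Fill (3+0,5+0) = (3,5)
Fill (3+1,5+0) = (4,5)
Fill (3+1,5+1) = (4,6)
Fill (3+2,5+1) = (5,6)

Answer: ........
.#..#...
.#......
#....#..
....###.
#.#####.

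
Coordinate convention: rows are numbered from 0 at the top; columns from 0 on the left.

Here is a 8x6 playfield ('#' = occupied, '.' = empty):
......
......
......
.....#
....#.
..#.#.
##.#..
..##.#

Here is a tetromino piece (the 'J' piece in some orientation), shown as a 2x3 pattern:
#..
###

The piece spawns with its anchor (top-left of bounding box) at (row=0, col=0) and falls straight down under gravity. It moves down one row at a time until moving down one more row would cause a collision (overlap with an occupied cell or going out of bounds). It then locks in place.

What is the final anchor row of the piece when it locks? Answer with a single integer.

Answer: 3

Derivation:
Spawn at (row=0, col=0). Try each row:
  row 0: fits
  row 1: fits
  row 2: fits
  row 3: fits
  row 4: blocked -> lock at row 3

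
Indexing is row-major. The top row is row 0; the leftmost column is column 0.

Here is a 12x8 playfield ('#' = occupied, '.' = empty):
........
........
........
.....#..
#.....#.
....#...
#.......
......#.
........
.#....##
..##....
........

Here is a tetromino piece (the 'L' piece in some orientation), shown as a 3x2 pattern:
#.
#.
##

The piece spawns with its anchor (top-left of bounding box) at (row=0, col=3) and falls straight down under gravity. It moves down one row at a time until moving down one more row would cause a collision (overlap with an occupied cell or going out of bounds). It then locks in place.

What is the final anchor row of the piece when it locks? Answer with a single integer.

Spawn at (row=0, col=3). Try each row:
  row 0: fits
  row 1: fits
  row 2: fits
  row 3: blocked -> lock at row 2

Answer: 2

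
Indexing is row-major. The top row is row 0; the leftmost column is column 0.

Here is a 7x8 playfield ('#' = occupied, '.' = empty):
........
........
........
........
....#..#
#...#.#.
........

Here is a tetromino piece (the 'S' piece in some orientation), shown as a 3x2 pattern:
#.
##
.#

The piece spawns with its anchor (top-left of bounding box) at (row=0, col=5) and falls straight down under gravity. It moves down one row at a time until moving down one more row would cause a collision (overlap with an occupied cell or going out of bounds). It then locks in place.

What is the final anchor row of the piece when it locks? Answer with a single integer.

Spawn at (row=0, col=5). Try each row:
  row 0: fits
  row 1: fits
  row 2: fits
  row 3: blocked -> lock at row 2

Answer: 2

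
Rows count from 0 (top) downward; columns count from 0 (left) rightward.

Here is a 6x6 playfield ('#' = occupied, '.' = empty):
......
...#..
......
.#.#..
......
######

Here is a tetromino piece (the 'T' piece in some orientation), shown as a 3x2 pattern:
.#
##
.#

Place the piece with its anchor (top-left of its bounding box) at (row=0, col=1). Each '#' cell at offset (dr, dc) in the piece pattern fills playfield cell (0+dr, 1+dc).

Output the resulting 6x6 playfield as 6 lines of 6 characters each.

Answer: ..#...
.###..
..#...
.#.#..
......
######

Derivation:
Fill (0+0,1+1) = (0,2)
Fill (0+1,1+0) = (1,1)
Fill (0+1,1+1) = (1,2)
Fill (0+2,1+1) = (2,2)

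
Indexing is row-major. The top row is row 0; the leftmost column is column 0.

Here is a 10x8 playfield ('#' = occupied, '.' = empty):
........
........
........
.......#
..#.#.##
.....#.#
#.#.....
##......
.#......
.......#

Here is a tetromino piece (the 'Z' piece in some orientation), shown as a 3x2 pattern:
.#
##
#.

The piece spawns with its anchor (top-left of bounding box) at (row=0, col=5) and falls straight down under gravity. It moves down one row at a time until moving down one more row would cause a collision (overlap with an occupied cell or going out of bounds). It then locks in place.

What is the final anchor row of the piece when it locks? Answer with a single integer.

Spawn at (row=0, col=5). Try each row:
  row 0: fits
  row 1: fits
  row 2: fits
  row 3: blocked -> lock at row 2

Answer: 2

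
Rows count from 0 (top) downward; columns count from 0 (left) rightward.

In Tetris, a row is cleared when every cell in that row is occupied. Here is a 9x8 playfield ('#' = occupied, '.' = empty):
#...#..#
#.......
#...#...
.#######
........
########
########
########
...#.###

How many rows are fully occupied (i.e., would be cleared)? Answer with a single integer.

Answer: 3

Derivation:
Check each row:
  row 0: 5 empty cells -> not full
  row 1: 7 empty cells -> not full
  row 2: 6 empty cells -> not full
  row 3: 1 empty cell -> not full
  row 4: 8 empty cells -> not full
  row 5: 0 empty cells -> FULL (clear)
  row 6: 0 empty cells -> FULL (clear)
  row 7: 0 empty cells -> FULL (clear)
  row 8: 4 empty cells -> not full
Total rows cleared: 3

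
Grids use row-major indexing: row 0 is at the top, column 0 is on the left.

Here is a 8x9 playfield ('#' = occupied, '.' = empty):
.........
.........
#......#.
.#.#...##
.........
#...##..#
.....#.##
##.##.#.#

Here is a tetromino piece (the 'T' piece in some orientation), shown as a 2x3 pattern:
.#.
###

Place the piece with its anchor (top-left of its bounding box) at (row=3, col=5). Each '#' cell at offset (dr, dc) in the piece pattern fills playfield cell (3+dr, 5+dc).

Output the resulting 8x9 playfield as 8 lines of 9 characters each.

Answer: .........
.........
#......#.
.#.#..###
.....###.
#...##..#
.....#.##
##.##.#.#

Derivation:
Fill (3+0,5+1) = (3,6)
Fill (3+1,5+0) = (4,5)
Fill (3+1,5+1) = (4,6)
Fill (3+1,5+2) = (4,7)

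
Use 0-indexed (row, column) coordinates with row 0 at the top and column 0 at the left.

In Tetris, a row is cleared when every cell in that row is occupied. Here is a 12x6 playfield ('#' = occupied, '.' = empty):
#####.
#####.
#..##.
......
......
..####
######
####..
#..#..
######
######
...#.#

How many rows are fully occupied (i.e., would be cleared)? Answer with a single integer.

Check each row:
  row 0: 1 empty cell -> not full
  row 1: 1 empty cell -> not full
  row 2: 3 empty cells -> not full
  row 3: 6 empty cells -> not full
  row 4: 6 empty cells -> not full
  row 5: 2 empty cells -> not full
  row 6: 0 empty cells -> FULL (clear)
  row 7: 2 empty cells -> not full
  row 8: 4 empty cells -> not full
  row 9: 0 empty cells -> FULL (clear)
  row 10: 0 empty cells -> FULL (clear)
  row 11: 4 empty cells -> not full
Total rows cleared: 3

Answer: 3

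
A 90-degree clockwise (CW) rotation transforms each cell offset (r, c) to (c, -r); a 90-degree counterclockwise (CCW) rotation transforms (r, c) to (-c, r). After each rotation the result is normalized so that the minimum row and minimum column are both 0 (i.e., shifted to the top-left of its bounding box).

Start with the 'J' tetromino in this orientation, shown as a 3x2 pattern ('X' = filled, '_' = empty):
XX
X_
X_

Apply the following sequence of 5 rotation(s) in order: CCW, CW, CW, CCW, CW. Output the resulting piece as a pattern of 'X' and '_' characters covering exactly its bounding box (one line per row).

Answer: XXX
__X

Derivation:
Start:
XX
X_
X_
After rotation 1 (CCW):
X__
XXX
After rotation 2 (CW):
XX
X_
X_
After rotation 3 (CW):
XXX
__X
After rotation 4 (CCW):
XX
X_
X_
After rotation 5 (CW):
XXX
__X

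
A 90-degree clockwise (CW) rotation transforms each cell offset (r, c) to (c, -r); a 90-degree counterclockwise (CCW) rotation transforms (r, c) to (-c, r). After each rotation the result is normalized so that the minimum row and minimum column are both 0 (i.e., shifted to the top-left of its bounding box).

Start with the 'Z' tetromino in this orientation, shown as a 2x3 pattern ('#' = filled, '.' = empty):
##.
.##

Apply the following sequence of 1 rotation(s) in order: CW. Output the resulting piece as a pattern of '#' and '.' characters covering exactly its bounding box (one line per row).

Start:
##.
.##
After rotation 1 (CW):
.#
##
#.

Answer: .#
##
#.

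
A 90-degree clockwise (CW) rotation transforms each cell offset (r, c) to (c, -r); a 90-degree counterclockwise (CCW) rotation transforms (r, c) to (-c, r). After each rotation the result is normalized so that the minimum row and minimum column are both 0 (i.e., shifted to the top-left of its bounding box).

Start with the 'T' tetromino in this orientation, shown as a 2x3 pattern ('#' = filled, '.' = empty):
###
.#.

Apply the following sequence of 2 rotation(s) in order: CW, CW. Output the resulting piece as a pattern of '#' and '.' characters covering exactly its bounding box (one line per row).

Answer: .#.
###

Derivation:
Start:
###
.#.
After rotation 1 (CW):
.#
##
.#
After rotation 2 (CW):
.#.
###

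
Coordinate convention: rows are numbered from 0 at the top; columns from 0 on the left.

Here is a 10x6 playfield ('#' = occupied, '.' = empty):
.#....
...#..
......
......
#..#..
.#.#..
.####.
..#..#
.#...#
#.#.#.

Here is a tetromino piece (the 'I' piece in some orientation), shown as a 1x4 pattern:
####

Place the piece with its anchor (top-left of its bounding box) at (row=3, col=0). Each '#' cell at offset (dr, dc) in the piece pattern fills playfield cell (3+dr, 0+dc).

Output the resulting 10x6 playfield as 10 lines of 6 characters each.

Fill (3+0,0+0) = (3,0)
Fill (3+0,0+1) = (3,1)
Fill (3+0,0+2) = (3,2)
Fill (3+0,0+3) = (3,3)

Answer: .#....
...#..
......
####..
#..#..
.#.#..
.####.
..#..#
.#...#
#.#.#.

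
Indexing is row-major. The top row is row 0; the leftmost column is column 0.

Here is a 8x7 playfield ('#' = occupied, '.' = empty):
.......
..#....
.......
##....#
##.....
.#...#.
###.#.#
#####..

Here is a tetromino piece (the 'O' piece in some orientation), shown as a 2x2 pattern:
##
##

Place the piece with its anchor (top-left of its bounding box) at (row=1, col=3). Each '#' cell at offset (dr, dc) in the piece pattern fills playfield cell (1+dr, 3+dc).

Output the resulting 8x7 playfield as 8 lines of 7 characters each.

Fill (1+0,3+0) = (1,3)
Fill (1+0,3+1) = (1,4)
Fill (1+1,3+0) = (2,3)
Fill (1+1,3+1) = (2,4)

Answer: .......
..###..
...##..
##....#
##.....
.#...#.
###.#.#
#####..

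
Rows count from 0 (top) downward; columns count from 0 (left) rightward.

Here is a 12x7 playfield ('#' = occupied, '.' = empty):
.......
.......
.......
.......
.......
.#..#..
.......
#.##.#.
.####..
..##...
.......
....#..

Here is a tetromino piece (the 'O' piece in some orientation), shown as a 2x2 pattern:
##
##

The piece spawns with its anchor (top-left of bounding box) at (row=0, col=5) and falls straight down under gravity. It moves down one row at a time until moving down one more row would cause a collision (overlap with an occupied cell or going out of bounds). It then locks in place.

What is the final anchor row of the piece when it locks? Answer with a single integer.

Spawn at (row=0, col=5). Try each row:
  row 0: fits
  row 1: fits
  row 2: fits
  row 3: fits
  row 4: fits
  row 5: fits
  row 6: blocked -> lock at row 5

Answer: 5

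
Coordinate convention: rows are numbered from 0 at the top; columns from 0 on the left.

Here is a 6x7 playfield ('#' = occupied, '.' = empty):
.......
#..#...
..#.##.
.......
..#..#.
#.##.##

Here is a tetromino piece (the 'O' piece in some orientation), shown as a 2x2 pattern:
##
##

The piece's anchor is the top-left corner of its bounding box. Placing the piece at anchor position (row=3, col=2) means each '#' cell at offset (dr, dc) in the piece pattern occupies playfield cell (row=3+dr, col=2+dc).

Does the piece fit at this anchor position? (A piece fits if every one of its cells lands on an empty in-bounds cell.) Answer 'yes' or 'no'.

Answer: no

Derivation:
Check each piece cell at anchor (3, 2):
  offset (0,0) -> (3,2): empty -> OK
  offset (0,1) -> (3,3): empty -> OK
  offset (1,0) -> (4,2): occupied ('#') -> FAIL
  offset (1,1) -> (4,3): empty -> OK
All cells valid: no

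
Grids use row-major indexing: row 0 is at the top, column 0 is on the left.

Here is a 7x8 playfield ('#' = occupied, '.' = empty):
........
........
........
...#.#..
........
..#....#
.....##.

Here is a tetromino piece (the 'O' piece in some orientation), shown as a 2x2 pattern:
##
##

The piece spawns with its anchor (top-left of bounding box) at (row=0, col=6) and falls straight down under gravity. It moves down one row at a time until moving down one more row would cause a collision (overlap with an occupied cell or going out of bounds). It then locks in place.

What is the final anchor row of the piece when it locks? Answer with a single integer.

Answer: 3

Derivation:
Spawn at (row=0, col=6). Try each row:
  row 0: fits
  row 1: fits
  row 2: fits
  row 3: fits
  row 4: blocked -> lock at row 3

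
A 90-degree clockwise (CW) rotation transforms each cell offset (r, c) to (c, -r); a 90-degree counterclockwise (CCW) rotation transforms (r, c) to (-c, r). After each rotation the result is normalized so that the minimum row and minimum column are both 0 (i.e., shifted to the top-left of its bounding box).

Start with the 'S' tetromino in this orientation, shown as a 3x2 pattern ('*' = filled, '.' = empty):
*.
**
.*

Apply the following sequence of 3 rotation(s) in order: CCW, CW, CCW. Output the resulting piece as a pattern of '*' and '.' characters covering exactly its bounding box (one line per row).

Answer: .**
**.

Derivation:
Start:
*.
**
.*
After rotation 1 (CCW):
.**
**.
After rotation 2 (CW):
*.
**
.*
After rotation 3 (CCW):
.**
**.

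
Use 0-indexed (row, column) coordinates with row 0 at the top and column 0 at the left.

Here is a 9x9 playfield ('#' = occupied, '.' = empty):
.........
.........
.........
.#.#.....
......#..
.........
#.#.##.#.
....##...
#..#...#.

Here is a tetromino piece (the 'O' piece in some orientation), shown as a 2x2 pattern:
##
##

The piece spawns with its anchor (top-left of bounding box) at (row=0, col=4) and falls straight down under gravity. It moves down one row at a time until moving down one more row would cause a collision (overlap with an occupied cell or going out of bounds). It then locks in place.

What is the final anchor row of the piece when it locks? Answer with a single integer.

Answer: 4

Derivation:
Spawn at (row=0, col=4). Try each row:
  row 0: fits
  row 1: fits
  row 2: fits
  row 3: fits
  row 4: fits
  row 5: blocked -> lock at row 4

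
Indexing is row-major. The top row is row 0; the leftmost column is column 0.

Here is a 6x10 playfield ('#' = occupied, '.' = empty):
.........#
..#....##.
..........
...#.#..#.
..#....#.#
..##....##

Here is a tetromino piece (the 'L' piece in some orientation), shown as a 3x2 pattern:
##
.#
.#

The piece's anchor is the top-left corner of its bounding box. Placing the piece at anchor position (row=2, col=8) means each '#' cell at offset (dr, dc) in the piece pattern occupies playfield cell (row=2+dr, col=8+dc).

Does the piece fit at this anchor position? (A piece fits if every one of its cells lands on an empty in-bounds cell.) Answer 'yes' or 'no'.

Check each piece cell at anchor (2, 8):
  offset (0,0) -> (2,8): empty -> OK
  offset (0,1) -> (2,9): empty -> OK
  offset (1,1) -> (3,9): empty -> OK
  offset (2,1) -> (4,9): occupied ('#') -> FAIL
All cells valid: no

Answer: no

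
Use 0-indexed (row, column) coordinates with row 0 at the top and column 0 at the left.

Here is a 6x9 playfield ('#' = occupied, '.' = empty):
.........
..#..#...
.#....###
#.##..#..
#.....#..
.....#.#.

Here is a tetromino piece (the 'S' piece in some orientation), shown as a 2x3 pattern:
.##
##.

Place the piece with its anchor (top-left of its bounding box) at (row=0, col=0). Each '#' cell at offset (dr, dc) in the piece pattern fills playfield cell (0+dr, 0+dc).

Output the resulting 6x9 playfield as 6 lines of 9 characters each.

Fill (0+0,0+1) = (0,1)
Fill (0+0,0+2) = (0,2)
Fill (0+1,0+0) = (1,0)
Fill (0+1,0+1) = (1,1)

Answer: .##......
###..#...
.#....###
#.##..#..
#.....#..
.....#.#.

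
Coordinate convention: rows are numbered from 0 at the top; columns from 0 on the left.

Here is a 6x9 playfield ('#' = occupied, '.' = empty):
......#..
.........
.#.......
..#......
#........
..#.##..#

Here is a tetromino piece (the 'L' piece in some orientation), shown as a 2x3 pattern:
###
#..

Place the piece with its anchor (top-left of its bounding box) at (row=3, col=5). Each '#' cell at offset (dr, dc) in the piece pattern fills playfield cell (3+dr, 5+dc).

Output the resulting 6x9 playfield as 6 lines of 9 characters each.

Answer: ......#..
.........
.#.......
..#..###.
#....#...
..#.##..#

Derivation:
Fill (3+0,5+0) = (3,5)
Fill (3+0,5+1) = (3,6)
Fill (3+0,5+2) = (3,7)
Fill (3+1,5+0) = (4,5)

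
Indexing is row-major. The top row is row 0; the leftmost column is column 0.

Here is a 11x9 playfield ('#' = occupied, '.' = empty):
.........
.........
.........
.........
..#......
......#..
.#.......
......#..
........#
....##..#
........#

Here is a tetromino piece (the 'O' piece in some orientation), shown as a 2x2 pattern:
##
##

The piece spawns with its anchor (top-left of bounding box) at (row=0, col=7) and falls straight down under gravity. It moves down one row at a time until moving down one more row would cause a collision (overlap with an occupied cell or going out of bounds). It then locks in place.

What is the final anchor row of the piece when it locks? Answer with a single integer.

Spawn at (row=0, col=7). Try each row:
  row 0: fits
  row 1: fits
  row 2: fits
  row 3: fits
  row 4: fits
  row 5: fits
  row 6: fits
  row 7: blocked -> lock at row 6

Answer: 6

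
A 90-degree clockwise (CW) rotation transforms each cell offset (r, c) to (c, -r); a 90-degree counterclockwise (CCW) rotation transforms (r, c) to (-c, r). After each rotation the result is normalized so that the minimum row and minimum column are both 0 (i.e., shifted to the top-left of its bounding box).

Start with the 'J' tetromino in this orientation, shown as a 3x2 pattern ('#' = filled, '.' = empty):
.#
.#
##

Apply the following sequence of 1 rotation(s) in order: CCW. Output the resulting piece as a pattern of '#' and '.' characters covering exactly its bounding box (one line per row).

Start:
.#
.#
##
After rotation 1 (CCW):
###
..#

Answer: ###
..#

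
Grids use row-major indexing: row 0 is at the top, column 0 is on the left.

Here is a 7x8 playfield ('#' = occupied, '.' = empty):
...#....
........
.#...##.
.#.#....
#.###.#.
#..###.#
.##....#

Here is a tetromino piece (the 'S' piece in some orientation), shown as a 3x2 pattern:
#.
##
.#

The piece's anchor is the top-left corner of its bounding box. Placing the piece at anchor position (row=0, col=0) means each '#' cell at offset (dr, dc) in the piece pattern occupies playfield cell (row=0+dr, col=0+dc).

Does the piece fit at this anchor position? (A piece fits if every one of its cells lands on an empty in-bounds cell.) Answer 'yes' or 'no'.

Check each piece cell at anchor (0, 0):
  offset (0,0) -> (0,0): empty -> OK
  offset (1,0) -> (1,0): empty -> OK
  offset (1,1) -> (1,1): empty -> OK
  offset (2,1) -> (2,1): occupied ('#') -> FAIL
All cells valid: no

Answer: no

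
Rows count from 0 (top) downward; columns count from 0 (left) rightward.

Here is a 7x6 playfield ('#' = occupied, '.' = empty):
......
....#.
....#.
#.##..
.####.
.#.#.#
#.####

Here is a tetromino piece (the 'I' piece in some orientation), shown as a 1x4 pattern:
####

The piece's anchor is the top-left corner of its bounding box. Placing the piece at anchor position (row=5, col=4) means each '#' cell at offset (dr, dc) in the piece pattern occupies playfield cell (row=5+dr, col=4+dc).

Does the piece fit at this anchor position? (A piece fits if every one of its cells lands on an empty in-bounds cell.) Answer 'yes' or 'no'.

Check each piece cell at anchor (5, 4):
  offset (0,0) -> (5,4): empty -> OK
  offset (0,1) -> (5,5): occupied ('#') -> FAIL
  offset (0,2) -> (5,6): out of bounds -> FAIL
  offset (0,3) -> (5,7): out of bounds -> FAIL
All cells valid: no

Answer: no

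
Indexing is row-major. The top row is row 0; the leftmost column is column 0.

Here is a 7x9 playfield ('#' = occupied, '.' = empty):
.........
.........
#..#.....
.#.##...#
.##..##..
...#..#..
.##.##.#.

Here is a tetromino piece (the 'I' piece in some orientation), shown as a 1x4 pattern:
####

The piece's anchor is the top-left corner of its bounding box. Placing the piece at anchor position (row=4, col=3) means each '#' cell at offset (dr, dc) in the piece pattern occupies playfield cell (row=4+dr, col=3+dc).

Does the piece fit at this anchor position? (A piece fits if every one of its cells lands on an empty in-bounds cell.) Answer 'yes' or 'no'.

Check each piece cell at anchor (4, 3):
  offset (0,0) -> (4,3): empty -> OK
  offset (0,1) -> (4,4): empty -> OK
  offset (0,2) -> (4,5): occupied ('#') -> FAIL
  offset (0,3) -> (4,6): occupied ('#') -> FAIL
All cells valid: no

Answer: no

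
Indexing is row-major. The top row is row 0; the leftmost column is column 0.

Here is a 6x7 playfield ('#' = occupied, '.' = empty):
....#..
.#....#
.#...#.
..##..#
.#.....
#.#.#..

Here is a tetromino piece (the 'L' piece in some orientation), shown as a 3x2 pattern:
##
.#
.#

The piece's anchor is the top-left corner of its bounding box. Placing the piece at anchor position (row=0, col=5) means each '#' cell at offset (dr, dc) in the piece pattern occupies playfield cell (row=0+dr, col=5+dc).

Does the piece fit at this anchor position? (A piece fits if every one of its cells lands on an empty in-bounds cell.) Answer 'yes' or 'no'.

Answer: no

Derivation:
Check each piece cell at anchor (0, 5):
  offset (0,0) -> (0,5): empty -> OK
  offset (0,1) -> (0,6): empty -> OK
  offset (1,1) -> (1,6): occupied ('#') -> FAIL
  offset (2,1) -> (2,6): empty -> OK
All cells valid: no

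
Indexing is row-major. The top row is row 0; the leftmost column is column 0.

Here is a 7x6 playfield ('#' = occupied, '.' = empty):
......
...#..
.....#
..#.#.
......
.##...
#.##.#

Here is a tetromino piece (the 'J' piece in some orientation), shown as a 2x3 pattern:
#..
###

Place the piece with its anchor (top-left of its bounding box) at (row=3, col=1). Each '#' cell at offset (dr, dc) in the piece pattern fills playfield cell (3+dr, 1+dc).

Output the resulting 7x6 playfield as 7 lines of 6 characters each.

Fill (3+0,1+0) = (3,1)
Fill (3+1,1+0) = (4,1)
Fill (3+1,1+1) = (4,2)
Fill (3+1,1+2) = (4,3)

Answer: ......
...#..
.....#
.##.#.
.###..
.##...
#.##.#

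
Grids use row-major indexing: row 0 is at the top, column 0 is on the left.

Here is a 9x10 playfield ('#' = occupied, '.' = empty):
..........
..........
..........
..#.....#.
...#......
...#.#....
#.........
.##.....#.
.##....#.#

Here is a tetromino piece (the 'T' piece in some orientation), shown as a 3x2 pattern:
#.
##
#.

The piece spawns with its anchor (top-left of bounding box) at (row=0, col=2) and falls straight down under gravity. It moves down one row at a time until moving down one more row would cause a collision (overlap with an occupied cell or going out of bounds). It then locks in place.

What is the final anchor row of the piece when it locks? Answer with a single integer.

Spawn at (row=0, col=2). Try each row:
  row 0: fits
  row 1: blocked -> lock at row 0

Answer: 0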